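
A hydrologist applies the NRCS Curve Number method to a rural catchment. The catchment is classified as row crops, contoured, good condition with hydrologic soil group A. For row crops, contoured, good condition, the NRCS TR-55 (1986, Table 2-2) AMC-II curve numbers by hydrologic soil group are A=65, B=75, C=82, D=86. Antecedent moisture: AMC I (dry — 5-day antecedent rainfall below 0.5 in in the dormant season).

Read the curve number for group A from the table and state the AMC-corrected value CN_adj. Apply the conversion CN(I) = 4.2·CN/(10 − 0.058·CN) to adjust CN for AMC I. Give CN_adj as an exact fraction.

NRCS table: row crops, contoured, good condition, soil group A → CN(II) = 65
CN(I) from CN(II)=65: (4.2·65)/(10 − 0.058·65) = 3900/89 ≈ 43.820

CN_adj = 3900/89 ≈ 43.820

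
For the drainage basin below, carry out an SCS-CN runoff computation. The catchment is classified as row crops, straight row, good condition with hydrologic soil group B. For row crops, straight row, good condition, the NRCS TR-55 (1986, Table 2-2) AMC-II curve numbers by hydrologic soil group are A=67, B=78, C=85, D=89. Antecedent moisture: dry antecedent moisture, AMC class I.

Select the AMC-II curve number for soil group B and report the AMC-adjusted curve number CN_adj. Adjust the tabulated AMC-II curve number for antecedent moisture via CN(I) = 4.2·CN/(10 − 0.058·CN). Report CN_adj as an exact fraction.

NRCS table: row crops, straight row, good condition, soil group B → CN(II) = 78
CN(I) from CN(II)=78: (4.2·78)/(10 − 0.058·78) = 81900/1369 ≈ 59.825

CN_adj = 81900/1369 ≈ 59.825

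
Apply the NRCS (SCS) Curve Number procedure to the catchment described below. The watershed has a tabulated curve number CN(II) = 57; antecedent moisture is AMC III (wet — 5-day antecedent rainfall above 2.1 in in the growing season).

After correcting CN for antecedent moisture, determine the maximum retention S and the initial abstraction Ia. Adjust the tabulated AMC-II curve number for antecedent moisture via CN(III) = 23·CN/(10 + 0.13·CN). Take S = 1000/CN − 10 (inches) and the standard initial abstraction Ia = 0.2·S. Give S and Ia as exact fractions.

Wet (AMC III): CN(III) = 23·57/(10 + 0.13·57) = 1311/(1741/100) = 131100/1741 ≈ 75.302
Retention S: 1000/CN − 10 with CN=75.302 → S = 4300/1311 ≈ 3.280 in
Initial abstraction Ia = S/5 = (4300/1311)/5 = 860/1311 ≈ 0.656 in

S = 4300/1311 in ≈ 3.280 in; Ia = 860/1311 in ≈ 0.656 in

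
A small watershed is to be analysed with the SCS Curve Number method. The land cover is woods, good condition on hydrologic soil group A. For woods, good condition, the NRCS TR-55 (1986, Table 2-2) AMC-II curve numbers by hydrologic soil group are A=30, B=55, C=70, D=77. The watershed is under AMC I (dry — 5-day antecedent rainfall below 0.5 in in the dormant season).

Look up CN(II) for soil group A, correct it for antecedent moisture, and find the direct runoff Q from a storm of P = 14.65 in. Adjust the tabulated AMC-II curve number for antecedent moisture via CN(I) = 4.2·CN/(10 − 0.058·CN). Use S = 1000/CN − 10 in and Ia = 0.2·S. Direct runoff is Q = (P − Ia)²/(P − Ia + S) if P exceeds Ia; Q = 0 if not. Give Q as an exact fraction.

Q = 405769/1914660 in ≈ 0.212 in

NRCS table: woods, good condition, soil group A → CN(II) = 30
Dry (AMC I): CN(I) = 4.2·30/(10 − 0.058·30) = 126/(413/50) = 900/59 ≈ 15.254
S = 1000/(900/59) − 10 = 500/9 in ≈ 55.556 in
Ia = 0.2·(500/9) = 100/9 in ≈ 11.111 in
P − Ia = 14.650 − 11.111 = 637/180 ≈ 3.539 in (> 0, runoff occurs)
Q: (637/180)² ÷ (10637/180) = 405769/1914660 in (≈ 0.212 in)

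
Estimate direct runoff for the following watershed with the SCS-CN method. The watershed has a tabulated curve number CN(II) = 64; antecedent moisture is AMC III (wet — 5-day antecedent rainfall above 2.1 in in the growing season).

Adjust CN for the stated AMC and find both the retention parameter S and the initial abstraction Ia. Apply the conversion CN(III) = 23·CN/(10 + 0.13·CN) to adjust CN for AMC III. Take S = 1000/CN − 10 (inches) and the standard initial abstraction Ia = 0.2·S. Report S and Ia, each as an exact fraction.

S = 225/92 in ≈ 2.446 in; Ia = 45/92 in ≈ 0.489 in

Wet (AMC III): CN(III) = 23·64/(10 + 0.13·64) = 1472/(458/25) = 18400/229 ≈ 80.349
S = 1000/(18400/229) − 10 = 225/92 in ≈ 2.446 in
Ia = 0.2S: 0.2·2.446 = 0.489 in (exactly 45/92)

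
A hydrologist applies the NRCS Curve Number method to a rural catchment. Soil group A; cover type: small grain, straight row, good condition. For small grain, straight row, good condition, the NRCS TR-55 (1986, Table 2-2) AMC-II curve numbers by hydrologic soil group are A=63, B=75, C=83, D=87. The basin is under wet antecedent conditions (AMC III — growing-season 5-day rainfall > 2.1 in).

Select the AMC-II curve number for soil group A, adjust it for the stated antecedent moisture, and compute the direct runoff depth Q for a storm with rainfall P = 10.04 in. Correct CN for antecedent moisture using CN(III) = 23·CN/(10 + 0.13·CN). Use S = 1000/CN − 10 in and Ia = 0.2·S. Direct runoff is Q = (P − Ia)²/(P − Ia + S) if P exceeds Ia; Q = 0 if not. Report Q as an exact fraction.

Q = 119162349601/15855646275 in ≈ 7.515 in

NRCS table: small grain, straight row, good condition, soil group A → CN(II) = 63
Adjust CN=63 to AMC III: 23·63/(10 + 0.13·63) → 1449 ÷ (1819/100) = 144900/1819 ≈ 79.659
Retention S: 1000/CN − 10 with CN=79.659 → S = 3700/1449 ≈ 2.553 in
Ia = 0.2S: 0.2·2.553 = 0.511 in (exactly 740/1449)
P − Ia = 10.040 − 0.511 = 345199/36225 ≈ 9.529 in (> 0, runoff occurs)
Runoff Q = (P−Ia)²/(P−Ia+S) = (9.529)²/(9.529+2.553) = 119162349601/15855646275 ≈ 7.515 in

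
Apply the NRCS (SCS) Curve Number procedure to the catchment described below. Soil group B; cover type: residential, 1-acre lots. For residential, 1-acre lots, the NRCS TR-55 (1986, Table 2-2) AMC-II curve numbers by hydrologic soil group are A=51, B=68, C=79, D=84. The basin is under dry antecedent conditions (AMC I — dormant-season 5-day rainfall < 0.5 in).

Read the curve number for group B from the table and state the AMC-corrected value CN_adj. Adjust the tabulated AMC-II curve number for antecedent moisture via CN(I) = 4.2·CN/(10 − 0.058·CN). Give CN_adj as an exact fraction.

NRCS table: residential, 1-acre lots, soil group B → CN(II) = 68
CN(I) from CN(II)=68: (4.2·68)/(10 − 0.058·68) = 35700/757 ≈ 47.160

CN_adj = 35700/757 ≈ 47.160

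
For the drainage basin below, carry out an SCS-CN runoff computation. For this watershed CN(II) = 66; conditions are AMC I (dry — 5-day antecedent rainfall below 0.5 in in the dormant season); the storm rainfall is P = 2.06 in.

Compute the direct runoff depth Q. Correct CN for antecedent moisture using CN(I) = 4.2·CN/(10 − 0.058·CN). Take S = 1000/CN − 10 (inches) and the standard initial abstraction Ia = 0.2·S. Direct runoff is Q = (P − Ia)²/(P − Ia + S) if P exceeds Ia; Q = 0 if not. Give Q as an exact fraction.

Adjust CN=66 to AMC I: 4.2·66/(10 − 0.058·66) → (1386/5) ÷ (1543/250) = 69300/1543 ≈ 44.913
Max retention: S = 1000/(69300/1543) − 10 = 8500/693 in (≈ 12.266 in)
Initial abstraction Ia = S/5 = (8500/693)/5 = 1700/693 ≈ 2.453 in
P = 2.060 ≤ Ia = 2.453 in: entire storm abstracted, Q = 0.

Q = 0 in ≈ 0.000 in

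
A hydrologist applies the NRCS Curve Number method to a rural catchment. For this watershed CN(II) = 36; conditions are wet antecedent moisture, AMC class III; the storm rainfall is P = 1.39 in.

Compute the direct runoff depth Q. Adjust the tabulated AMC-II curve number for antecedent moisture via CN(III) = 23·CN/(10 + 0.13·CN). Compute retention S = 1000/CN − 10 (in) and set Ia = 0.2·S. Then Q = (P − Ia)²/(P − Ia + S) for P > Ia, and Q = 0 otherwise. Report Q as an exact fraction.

Adjust CN=36 to AMC III: 23·36/(10 + 0.13·36) → 828 ÷ (367/25) = 20700/367 ≈ 56.403
Retention S: 1000/CN − 10 with CN=56.403 → S = 1600/207 ≈ 7.729 in
Ia = 0.2S: 0.2·7.729 = 1.546 in (exactly 320/207)
P = 1.390 ≤ Ia = 1.546 in: entire storm abstracted, Q = 0.

Q = 0 in ≈ 0.000 in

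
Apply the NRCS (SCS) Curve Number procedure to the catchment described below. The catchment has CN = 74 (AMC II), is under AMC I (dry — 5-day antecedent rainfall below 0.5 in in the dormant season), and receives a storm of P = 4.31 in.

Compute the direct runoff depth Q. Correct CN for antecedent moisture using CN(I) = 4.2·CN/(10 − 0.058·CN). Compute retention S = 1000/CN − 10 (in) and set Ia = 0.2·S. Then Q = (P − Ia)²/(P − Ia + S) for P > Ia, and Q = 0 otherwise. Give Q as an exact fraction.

Adjust CN=74 to AMC I: 4.2·74/(10 − 0.058·74) → (1554/5) ÷ (1427/250) = 77700/1427 ≈ 54.450
Retention S: 1000/CN − 10 with CN=54.450 → S = 6500/777 ≈ 8.366 in
Ia = 0.2S: 0.2·8.366 = 1.673 in (exactly 1300/777)
Excess rainfall: 4.310 − 1.673 = 2.637 in; P > Ia so Q > 0
Q = (204887/77700)²/((204887/77700) + 6500/777) = (41978682769/6037290000)/(854887/77700) = 41978682769/66424719900 in ≈ 0.632 in

Q = 41978682769/66424719900 in ≈ 0.632 in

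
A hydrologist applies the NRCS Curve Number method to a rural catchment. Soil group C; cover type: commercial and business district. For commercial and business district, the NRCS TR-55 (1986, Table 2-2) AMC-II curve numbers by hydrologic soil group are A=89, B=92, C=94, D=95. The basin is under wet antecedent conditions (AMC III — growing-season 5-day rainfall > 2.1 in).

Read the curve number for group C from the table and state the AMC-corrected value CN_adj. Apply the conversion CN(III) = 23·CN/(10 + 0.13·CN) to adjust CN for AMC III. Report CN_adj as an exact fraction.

NRCS table: commercial and business district, soil group C → CN(II) = 94
CN(III) from CN(II)=94: (23·94)/(10 + 0.13·94) = 108100/1111 ≈ 97.300

CN_adj = 108100/1111 ≈ 97.300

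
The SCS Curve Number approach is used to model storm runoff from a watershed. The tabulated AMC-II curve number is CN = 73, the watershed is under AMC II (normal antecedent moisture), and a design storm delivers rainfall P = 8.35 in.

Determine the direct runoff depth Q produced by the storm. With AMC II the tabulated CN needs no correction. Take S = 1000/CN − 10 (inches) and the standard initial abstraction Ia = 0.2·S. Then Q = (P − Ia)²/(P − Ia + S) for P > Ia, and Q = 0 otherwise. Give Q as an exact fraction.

Q = 123454321/24106060 in ≈ 5.121 in

CN(II) = 73; AMC II needs no correction.
S = 1000/73 − 10 = 270/73 in ≈ 3.699 in
Ia = 0.2·(270/73) = 54/73 in ≈ 0.740 in
Excess rainfall: 8.350 − 0.740 = 7.610 in; P > Ia so Q > 0
Q: (11111/1460)² ÷ (16511/1460) = 123454321/24106060 in (≈ 5.121 in)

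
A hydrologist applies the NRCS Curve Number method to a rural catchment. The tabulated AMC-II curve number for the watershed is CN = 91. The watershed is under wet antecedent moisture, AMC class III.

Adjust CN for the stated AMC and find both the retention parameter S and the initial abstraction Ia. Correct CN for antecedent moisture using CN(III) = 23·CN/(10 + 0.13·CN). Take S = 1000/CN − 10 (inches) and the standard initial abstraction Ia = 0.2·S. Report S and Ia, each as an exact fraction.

S = 900/2093 in ≈ 0.430 in; Ia = 180/2093 in ≈ 0.086 in

CN(III) from CN(II)=91: (23·91)/(10 + 0.13·91) = 209300/2183 ≈ 95.877
Max retention: S = 1000/(209300/2183) − 10 = 900/2093 in (≈ 0.430 in)
Initial abstraction Ia = S/5 = (900/2093)/5 = 180/2093 ≈ 0.086 in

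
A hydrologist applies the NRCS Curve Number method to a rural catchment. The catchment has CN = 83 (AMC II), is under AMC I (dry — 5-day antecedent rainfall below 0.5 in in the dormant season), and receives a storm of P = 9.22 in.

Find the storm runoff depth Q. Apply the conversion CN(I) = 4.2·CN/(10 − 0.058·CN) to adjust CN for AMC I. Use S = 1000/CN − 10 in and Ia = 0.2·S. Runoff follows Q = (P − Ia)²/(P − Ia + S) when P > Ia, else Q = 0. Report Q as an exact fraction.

Q = 516275301529/99658029450 in ≈ 5.180 in

CN(I) from CN(II)=83: (4.2·83)/(10 − 0.058·83) = 174300/2593 ≈ 67.219
S = 1000/(174300/2593) − 10 = 8500/1743 in ≈ 4.877 in
Ia = 0.2S: 0.2·4.877 = 0.975 in (exactly 1700/1743)
P − Ia = 9.220 − 0.975 = 718523/87150 ≈ 8.245 in (> 0, runoff occurs)
Runoff Q = (P−Ia)²/(P−Ia+S) = (8.245)²/(8.245+4.877) = 516275301529/99658029450 ≈ 5.180 in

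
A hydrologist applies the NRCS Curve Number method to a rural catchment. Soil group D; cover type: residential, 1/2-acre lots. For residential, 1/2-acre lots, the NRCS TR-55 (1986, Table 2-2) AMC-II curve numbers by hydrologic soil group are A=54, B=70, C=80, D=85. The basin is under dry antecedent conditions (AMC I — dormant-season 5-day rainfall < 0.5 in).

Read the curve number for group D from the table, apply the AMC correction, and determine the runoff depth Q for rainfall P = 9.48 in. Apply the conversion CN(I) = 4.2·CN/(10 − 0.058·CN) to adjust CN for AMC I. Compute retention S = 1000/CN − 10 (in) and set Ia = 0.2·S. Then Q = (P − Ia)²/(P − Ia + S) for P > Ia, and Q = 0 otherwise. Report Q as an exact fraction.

NRCS table: residential, 1/2-acre lots, soil group D → CN(II) = 85
Dry (AMC I): CN(I) = 4.2·85/(10 − 0.058·85) = 357/(507/100) = 11900/169 ≈ 70.414
Retention S: 1000/CN − 10 with CN=70.414 → S = 500/119 ≈ 4.202 in
Ia = 0.2·(500/119) = 100/119 in ≈ 0.840 in
Excess rainfall: 9.480 − 0.840 = 8.640 in; P > Ia so Q > 0
Runoff Q = (P−Ia)²/(P−Ia+S) = (8.640)²/(8.640+4.202) = 660644209/113653925 ≈ 5.813 in

Q = 660644209/113653925 in ≈ 5.813 in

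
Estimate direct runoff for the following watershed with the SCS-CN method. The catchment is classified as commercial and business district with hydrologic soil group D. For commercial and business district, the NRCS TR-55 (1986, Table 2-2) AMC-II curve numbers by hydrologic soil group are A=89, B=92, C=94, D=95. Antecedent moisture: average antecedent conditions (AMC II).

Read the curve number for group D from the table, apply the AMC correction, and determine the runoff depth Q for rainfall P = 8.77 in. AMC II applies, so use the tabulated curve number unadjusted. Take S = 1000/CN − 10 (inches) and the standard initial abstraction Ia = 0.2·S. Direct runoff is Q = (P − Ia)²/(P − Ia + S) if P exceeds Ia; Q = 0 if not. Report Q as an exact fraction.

Q = 271030369/33179700 in ≈ 8.169 in

NRCS table: commercial and business district, soil group D → CN(II) = 95
CN(II) = 95; AMC II needs no correction.
Max retention: S = 1000/95 − 10 = 10/19 in (≈ 0.526 in)
Ia = 0.2S: 0.2·0.526 = 0.105 in (exactly 2/19)
Since P=8.770 > Ia=0.105: effective rainfall P−Ia = 16463/1900 in
Q: (16463/1900)² ÷ (17463/1900) = 271030369/33179700 in (≈ 8.169 in)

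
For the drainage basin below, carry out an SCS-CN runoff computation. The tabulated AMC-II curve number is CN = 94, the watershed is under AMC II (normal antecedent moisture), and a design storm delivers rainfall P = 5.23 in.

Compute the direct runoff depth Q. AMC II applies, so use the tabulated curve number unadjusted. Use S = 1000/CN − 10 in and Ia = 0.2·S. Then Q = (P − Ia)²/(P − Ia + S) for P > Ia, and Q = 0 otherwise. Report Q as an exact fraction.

AMC II — tabulated CN = 94 applies directly.
Max retention: S = 1000/94 − 10 = 30/47 in (≈ 0.638 in)
Ia = 0.2·(30/47) = 6/47 in ≈ 0.128 in
P − Ia = 5.230 − 0.128 = 23981/4700 ≈ 5.102 in (> 0, runoff occurs)
Q: (23981/4700)² ÷ (26981/4700) = 575088361/126810700 in (≈ 4.535 in)

Q = 575088361/126810700 in ≈ 4.535 in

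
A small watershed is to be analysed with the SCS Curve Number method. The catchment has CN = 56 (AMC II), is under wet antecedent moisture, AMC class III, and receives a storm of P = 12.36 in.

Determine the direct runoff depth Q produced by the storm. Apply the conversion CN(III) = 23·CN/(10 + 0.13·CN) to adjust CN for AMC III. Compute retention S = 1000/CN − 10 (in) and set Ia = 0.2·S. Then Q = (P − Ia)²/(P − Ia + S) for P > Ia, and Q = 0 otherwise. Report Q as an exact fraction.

Q = 2208906001/244514725 in ≈ 9.034 in

Adjust CN=56 to AMC III: 23·56/(10 + 0.13·56) → 1288 ÷ (432/25) = 4025/54 ≈ 74.537
Retention S: 1000/CN − 10 with CN=74.537 → S = 550/161 ≈ 3.416 in
Initial abstraction Ia = S/5 = (550/161)/5 = 110/161 ≈ 0.683 in
Excess rainfall: 12.360 − 0.683 = 11.677 in; P > Ia so Q > 0
Q: (46999/4025)² ÷ (60749/4025) = 2208906001/244514725 in (≈ 9.034 in)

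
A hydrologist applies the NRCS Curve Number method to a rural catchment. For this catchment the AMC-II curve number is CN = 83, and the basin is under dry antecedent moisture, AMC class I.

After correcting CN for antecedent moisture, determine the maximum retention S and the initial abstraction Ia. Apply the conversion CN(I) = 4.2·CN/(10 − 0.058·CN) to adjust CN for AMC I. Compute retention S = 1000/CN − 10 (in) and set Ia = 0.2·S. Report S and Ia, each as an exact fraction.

Adjust CN=83 to AMC I: 4.2·83/(10 − 0.058·83) → (1743/5) ÷ (2593/500) = 174300/2593 ≈ 67.219
Retention S: 1000/CN − 10 with CN=67.219 → S = 8500/1743 ≈ 4.877 in
Ia = 0.2·(8500/1743) = 1700/1743 in ≈ 0.975 in

S = 8500/1743 in ≈ 4.877 in; Ia = 1700/1743 in ≈ 0.975 in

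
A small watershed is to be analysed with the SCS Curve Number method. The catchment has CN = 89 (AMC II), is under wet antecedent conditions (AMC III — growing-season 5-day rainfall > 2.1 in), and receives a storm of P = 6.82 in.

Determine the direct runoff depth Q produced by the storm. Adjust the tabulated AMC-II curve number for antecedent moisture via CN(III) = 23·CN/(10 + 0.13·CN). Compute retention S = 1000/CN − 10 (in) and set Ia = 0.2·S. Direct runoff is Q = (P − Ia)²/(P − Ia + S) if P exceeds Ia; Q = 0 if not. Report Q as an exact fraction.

Q = 42909645339/6904223950 in ≈ 6.215 in

CN(III) from CN(II)=89: (23·89)/(10 + 0.13·89) = 204700/2157 ≈ 94.900
S = 1000/(204700/2157) − 10 = 1100/2047 in ≈ 0.537 in
Initial abstraction Ia = S/5 = (1100/2047)/5 = 220/2047 ≈ 0.107 in
P − Ia = 6.820 − 0.107 = 687027/102350 ≈ 6.713 in (> 0, runoff occurs)
Q = (687027/102350)²/((687027/102350) + 1100/2047) = (472006098729/10475522500)/(742027/102350) = 42909645339/6904223950 in ≈ 6.215 in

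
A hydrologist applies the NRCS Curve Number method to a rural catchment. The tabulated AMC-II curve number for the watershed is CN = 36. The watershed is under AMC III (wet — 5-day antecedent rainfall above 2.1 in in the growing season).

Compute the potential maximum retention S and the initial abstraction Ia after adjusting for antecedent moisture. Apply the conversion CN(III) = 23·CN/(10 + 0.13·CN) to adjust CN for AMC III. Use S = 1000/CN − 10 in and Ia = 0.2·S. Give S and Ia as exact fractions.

Adjust CN=36 to AMC III: 23·36/(10 + 0.13·36) → 828 ÷ (367/25) = 20700/367 ≈ 56.403
S = 1000/(20700/367) − 10 = 1600/207 in ≈ 7.729 in
Ia = 0.2S: 0.2·7.729 = 1.546 in (exactly 320/207)

S = 1600/207 in ≈ 7.729 in; Ia = 320/207 in ≈ 1.546 in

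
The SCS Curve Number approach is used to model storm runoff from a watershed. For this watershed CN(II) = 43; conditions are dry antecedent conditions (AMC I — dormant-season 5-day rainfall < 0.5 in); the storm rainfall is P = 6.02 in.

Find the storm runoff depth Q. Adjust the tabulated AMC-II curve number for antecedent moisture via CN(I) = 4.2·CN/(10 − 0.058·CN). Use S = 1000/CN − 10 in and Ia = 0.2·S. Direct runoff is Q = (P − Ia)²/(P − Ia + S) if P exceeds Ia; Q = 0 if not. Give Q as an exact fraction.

Dry (AMC I): CN(I) = 4.2·43/(10 − 0.058·43) = (903/5)/(3753/500) = 30100/1251 ≈ 24.061
S = 1000/(30100/1251) − 10 = 9500/301 in ≈ 31.561 in
Ia = 0.2S: 0.2·31.561 = 6.312 in (exactly 1900/301)
P = 6.020 ≤ Ia = 6.312 in: entire storm abstracted, Q = 0.

Q = 0 in ≈ 0.000 in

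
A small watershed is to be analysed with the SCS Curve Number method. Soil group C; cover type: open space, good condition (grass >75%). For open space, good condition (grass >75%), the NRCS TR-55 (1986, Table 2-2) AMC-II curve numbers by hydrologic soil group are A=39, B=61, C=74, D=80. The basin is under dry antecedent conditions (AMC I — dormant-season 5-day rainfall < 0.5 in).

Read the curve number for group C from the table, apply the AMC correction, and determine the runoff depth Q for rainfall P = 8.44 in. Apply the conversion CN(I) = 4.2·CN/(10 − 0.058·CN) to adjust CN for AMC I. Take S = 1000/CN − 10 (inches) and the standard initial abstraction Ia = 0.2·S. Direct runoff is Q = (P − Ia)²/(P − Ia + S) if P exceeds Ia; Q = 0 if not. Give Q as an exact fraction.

Q = 17278313809/5709920475 in ≈ 3.026 in

NRCS table: open space, good condition (grass >75%), soil group C → CN(II) = 74
CN(I) from CN(II)=74: (4.2·74)/(10 − 0.058·74) = 77700/1427 ≈ 54.450
S = 1000/(77700/1427) − 10 = 6500/777 in ≈ 8.366 in
Ia = 0.2·(6500/777) = 1300/777 in ≈ 1.673 in
Excess rainfall: 8.440 − 1.673 = 6.767 in; P > Ia so Q > 0
Q = (131447/19425)²/((131447/19425) + 6500/777) = (17278313809/377330625)/(293947/19425) = 17278313809/5709920475 in ≈ 3.026 in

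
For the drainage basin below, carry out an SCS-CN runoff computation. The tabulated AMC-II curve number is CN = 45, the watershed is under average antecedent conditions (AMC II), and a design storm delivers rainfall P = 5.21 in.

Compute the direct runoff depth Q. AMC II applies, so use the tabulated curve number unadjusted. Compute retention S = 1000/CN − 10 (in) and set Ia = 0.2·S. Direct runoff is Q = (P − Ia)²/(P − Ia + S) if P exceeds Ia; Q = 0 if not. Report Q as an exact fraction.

CN(II) = 45; AMC II needs no correction.
Max retention: S = 1000/45 − 10 = 110/9 in (≈ 12.222 in)
Ia = 0.2·(110/9) = 22/9 in ≈ 2.444 in
Excess rainfall: 5.210 − 2.444 = 2.766 in; P > Ia so Q > 0
Q: (2489/900)² ÷ (13489/900) = 6195121/12140100 in (≈ 0.510 in)

Q = 6195121/12140100 in ≈ 0.510 in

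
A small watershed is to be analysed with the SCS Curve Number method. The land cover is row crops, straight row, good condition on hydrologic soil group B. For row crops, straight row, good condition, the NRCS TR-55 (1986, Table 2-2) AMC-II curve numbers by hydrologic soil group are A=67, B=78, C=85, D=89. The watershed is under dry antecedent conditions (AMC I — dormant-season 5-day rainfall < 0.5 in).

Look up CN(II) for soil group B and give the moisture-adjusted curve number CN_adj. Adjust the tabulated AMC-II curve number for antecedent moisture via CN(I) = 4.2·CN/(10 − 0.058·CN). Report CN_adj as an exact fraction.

CN_adj = 81900/1369 ≈ 59.825

NRCS table: row crops, straight row, good condition, soil group B → CN(II) = 78
CN(I) from CN(II)=78: (4.2·78)/(10 − 0.058·78) = 81900/1369 ≈ 59.825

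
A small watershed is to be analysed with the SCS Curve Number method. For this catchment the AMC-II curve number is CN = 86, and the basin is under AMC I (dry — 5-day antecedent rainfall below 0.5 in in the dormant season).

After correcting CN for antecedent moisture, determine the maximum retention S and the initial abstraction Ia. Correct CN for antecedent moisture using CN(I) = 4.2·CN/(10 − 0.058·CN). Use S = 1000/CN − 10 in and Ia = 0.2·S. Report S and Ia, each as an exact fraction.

Adjust CN=86 to AMC I: 4.2·86/(10 − 0.058·86) → (1806/5) ÷ (1253/250) = 12900/179 ≈ 72.067
Max retention: S = 1000/(12900/179) − 10 = 500/129 in (≈ 3.876 in)
Initial abstraction Ia = S/5 = (500/129)/5 = 100/129 ≈ 0.775 in

S = 500/129 in ≈ 3.876 in; Ia = 100/129 in ≈ 0.775 in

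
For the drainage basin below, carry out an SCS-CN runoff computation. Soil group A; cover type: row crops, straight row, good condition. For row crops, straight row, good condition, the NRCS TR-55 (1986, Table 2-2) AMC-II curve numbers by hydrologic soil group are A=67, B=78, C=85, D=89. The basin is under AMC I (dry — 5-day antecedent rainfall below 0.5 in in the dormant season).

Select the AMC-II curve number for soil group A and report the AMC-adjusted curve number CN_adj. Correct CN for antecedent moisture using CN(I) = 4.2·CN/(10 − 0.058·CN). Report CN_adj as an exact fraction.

NRCS table: row crops, straight row, good condition, soil group A → CN(II) = 67
CN(I) from CN(II)=67: (4.2·67)/(10 − 0.058·67) = 46900/1019 ≈ 46.026

CN_adj = 46900/1019 ≈ 46.026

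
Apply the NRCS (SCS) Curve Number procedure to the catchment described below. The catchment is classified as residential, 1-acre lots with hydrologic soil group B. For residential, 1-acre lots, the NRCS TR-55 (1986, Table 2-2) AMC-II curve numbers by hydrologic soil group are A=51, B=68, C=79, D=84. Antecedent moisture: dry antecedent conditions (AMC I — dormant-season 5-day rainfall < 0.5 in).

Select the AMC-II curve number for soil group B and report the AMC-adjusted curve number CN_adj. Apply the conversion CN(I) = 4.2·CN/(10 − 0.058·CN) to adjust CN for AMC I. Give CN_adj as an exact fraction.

NRCS table: residential, 1-acre lots, soil group B → CN(II) = 68
Dry (AMC I): CN(I) = 4.2·68/(10 − 0.058·68) = (1428/5)/(757/125) = 35700/757 ≈ 47.160

CN_adj = 35700/757 ≈ 47.160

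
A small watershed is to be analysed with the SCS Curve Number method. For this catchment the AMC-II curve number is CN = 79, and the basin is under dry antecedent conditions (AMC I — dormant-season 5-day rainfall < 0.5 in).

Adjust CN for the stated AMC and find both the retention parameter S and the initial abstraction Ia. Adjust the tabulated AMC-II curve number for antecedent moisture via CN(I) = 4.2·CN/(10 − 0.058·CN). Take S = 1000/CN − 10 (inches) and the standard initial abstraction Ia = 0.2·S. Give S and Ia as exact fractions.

S = 500/79 in ≈ 6.329 in; Ia = 100/79 in ≈ 1.266 in

Adjust CN=79 to AMC I: 4.2·79/(10 − 0.058·79) → (1659/5) ÷ (2709/500) = 7900/129 ≈ 61.240
Retention S: 1000/CN − 10 with CN=61.240 → S = 500/79 ≈ 6.329 in
Ia = 0.2·(500/79) = 100/79 in ≈ 1.266 in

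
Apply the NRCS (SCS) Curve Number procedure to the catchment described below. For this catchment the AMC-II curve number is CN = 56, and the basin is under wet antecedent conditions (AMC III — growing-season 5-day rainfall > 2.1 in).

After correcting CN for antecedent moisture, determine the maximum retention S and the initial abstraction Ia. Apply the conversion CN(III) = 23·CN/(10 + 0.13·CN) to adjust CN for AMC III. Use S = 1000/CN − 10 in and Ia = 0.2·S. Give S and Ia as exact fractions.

Adjust CN=56 to AMC III: 23·56/(10 + 0.13·56) → 1288 ÷ (432/25) = 4025/54 ≈ 74.537
S = 1000/(4025/54) − 10 = 550/161 in ≈ 3.416 in
Ia = 0.2S: 0.2·3.416 = 0.683 in (exactly 110/161)

S = 550/161 in ≈ 3.416 in; Ia = 110/161 in ≈ 0.683 in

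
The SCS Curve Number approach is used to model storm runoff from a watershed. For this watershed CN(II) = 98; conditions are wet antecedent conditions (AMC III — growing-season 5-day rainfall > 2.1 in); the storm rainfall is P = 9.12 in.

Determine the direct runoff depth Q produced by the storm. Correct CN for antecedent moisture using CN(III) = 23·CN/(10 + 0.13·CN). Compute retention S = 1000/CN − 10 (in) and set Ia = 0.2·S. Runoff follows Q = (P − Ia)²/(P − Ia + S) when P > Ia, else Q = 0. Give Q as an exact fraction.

CN(III) from CN(II)=98: (23·98)/(10 + 0.13·98) = 112700/1137 ≈ 99.120
Max retention: S = 1000/(112700/1137) − 10 = 100/1127 in (≈ 0.089 in)
Ia = 0.2S: 0.2·0.089 = 0.018 in (exactly 20/1127)
P − Ia = 9.120 − 0.018 = 256456/28175 ≈ 9.102 in (> 0, runoff occurs)
Q = (256456/28175)²/((256456/28175) + 100/1127) = (65769679936/793830625)/(258956/28175) = 16442419984/1824021325 in ≈ 9.014 in

Q = 16442419984/1824021325 in ≈ 9.014 in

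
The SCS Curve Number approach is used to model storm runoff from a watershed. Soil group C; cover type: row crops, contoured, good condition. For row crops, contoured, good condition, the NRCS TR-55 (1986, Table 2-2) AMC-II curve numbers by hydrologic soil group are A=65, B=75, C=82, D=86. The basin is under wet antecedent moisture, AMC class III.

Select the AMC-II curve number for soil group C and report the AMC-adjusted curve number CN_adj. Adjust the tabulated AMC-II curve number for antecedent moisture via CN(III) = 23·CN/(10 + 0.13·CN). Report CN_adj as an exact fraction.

NRCS table: row crops, contoured, good condition, soil group C → CN(II) = 82
Adjust CN=82 to AMC III: 23·82/(10 + 0.13·82) → 1886 ÷ (1033/50) = 94300/1033 ≈ 91.288

CN_adj = 94300/1033 ≈ 91.288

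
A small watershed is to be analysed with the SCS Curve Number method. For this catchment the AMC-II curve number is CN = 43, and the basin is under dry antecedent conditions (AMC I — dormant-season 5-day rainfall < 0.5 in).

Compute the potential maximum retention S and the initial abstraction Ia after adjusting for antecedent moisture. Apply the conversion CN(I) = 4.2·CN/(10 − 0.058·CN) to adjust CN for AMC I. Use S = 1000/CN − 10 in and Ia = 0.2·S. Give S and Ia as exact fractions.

Dry (AMC I): CN(I) = 4.2·43/(10 − 0.058·43) = (903/5)/(3753/500) = 30100/1251 ≈ 24.061
Retention S: 1000/CN − 10 with CN=24.061 → S = 9500/301 ≈ 31.561 in
Ia = 0.2·(9500/301) = 1900/301 in ≈ 6.312 in

S = 9500/301 in ≈ 31.561 in; Ia = 1900/301 in ≈ 6.312 in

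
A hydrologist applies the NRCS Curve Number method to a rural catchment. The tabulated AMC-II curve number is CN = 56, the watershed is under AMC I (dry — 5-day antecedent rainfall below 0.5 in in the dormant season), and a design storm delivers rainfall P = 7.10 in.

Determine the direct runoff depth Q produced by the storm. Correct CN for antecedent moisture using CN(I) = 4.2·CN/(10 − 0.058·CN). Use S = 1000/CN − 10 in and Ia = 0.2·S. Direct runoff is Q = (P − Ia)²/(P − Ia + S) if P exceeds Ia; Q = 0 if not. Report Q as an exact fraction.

Q = 24373969/47682390 in ≈ 0.511 in

Adjust CN=56 to AMC I: 4.2·56/(10 − 0.058·56) → (1176/5) ÷ (844/125) = 7350/211 ≈ 34.834
S = 1000/(7350/211) − 10 = 2750/147 in ≈ 18.707 in
Initial abstraction Ia = S/5 = (2750/147)/5 = 550/147 ≈ 3.741 in
P − Ia = 7.100 − 3.741 = 4937/1470 ≈ 3.359 in (> 0, runoff occurs)
Runoff Q = (P−Ia)²/(P−Ia+S) = (3.359)²/(3.359+18.707) = 24373969/47682390 ≈ 0.511 in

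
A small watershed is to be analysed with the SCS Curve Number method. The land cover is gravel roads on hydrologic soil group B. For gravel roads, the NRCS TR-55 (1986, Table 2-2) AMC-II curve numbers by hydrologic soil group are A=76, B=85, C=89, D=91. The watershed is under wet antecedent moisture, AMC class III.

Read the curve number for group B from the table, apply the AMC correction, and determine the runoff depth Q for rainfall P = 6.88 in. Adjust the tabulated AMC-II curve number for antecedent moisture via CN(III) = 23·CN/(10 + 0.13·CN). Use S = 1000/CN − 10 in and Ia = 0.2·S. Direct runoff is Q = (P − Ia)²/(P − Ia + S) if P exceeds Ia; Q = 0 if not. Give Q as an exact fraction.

Q = 1080831376/179009575 in ≈ 6.038 in

NRCS table: gravel roads, soil group B → CN(II) = 85
CN(III) from CN(II)=85: (23·85)/(10 + 0.13·85) = 39100/421 ≈ 92.874
Max retention: S = 1000/(39100/421) − 10 = 300/391 in (≈ 0.767 in)
Ia = 0.2S: 0.2·0.767 = 0.153 in (exactly 60/391)
Excess rainfall: 6.880 − 0.153 = 6.727 in; P > Ia so Q > 0
Runoff Q = (P−Ia)²/(P−Ia+S) = (6.727)²/(6.727+0.767) = 1080831376/179009575 ≈ 6.038 in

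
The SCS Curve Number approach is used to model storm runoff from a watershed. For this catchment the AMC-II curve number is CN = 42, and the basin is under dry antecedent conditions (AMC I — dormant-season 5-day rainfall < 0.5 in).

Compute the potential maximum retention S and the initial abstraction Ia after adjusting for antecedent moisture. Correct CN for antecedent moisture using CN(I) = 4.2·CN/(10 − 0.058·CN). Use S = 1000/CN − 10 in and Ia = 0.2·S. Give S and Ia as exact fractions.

CN(I) from CN(II)=42: (4.2·42)/(10 − 0.058·42) = 44100/1891 ≈ 23.321
Max retention: S = 1000/(44100/1891) − 10 = 14500/441 in (≈ 32.880 in)
Initial abstraction Ia = S/5 = (14500/441)/5 = 2900/441 ≈ 6.576 in

S = 14500/441 in ≈ 32.880 in; Ia = 2900/441 in ≈ 6.576 in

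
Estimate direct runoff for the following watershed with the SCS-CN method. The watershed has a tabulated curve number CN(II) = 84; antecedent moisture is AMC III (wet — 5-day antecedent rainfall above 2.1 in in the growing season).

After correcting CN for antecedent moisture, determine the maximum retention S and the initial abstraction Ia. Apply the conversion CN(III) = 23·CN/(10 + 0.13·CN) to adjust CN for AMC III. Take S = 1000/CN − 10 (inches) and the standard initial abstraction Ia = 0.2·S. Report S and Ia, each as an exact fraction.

Wet (AMC III): CN(III) = 23·84/(10 + 0.13·84) = 1932/(523/25) = 48300/523 ≈ 92.352
Retention S: 1000/CN − 10 with CN=92.352 → S = 400/483 ≈ 0.828 in
Initial abstraction Ia = S/5 = (400/483)/5 = 80/483 ≈ 0.166 in

S = 400/483 in ≈ 0.828 in; Ia = 80/483 in ≈ 0.166 in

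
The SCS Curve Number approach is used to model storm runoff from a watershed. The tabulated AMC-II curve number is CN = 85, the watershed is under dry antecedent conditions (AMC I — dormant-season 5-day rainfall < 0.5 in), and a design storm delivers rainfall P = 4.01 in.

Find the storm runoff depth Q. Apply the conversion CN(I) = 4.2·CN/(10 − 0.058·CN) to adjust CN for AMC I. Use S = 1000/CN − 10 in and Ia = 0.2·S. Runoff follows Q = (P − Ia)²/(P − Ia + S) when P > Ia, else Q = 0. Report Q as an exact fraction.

CN(I) from CN(II)=85: (4.2·85)/(10 − 0.058·85) = 11900/169 ≈ 70.414
Retention S: 1000/CN − 10 with CN=70.414 → S = 500/119 ≈ 4.202 in
Ia = 0.2S: 0.2·4.202 = 0.840 in (exactly 100/119)
Excess rainfall: 4.010 − 0.840 = 3.170 in; P > Ia so Q > 0
Q = (37719/11900)²/((37719/11900) + 500/119) = (1422722961/141610000)/(87719/11900) = 1422722961/1043856100 in ≈ 1.363 in

Q = 1422722961/1043856100 in ≈ 1.363 in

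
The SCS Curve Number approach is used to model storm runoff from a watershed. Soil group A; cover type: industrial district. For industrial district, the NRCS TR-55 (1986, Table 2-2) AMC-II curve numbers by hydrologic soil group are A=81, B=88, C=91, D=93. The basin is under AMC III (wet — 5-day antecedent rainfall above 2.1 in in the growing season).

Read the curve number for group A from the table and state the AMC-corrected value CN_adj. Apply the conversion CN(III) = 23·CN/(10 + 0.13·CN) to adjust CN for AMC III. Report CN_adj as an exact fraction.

NRCS table: industrial district, soil group A → CN(II) = 81
Wet (AMC III): CN(III) = 23·81/(10 + 0.13·81) = 1863/(2053/100) = 186300/2053 ≈ 90.745

CN_adj = 186300/2053 ≈ 90.745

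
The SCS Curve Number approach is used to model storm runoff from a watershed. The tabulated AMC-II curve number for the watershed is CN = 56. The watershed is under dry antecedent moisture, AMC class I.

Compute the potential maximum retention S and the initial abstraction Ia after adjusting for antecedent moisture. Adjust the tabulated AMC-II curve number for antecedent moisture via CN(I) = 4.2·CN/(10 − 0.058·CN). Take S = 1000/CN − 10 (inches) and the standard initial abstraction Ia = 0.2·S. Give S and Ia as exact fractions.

S = 2750/147 in ≈ 18.707 in; Ia = 550/147 in ≈ 3.741 in

Dry (AMC I): CN(I) = 4.2·56/(10 − 0.058·56) = (1176/5)/(844/125) = 7350/211 ≈ 34.834
Max retention: S = 1000/(7350/211) − 10 = 2750/147 in (≈ 18.707 in)
Ia = 0.2·(2750/147) = 550/147 in ≈ 3.741 in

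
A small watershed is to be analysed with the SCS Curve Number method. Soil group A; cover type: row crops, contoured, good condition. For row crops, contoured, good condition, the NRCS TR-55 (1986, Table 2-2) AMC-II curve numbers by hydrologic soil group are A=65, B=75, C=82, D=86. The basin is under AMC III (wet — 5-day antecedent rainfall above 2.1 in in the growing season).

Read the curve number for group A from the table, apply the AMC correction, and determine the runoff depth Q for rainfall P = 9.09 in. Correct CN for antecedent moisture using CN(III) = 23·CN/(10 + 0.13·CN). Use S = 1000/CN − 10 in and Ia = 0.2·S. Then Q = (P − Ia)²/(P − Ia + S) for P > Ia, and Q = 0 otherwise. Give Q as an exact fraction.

NRCS table: row crops, contoured, good condition, soil group A → CN(II) = 65
Wet (AMC III): CN(III) = 23·65/(10 + 0.13·65) = 1495/(369/20) = 29900/369 ≈ 81.030
Max retention: S = 1000/(29900/369) − 10 = 700/299 in (≈ 2.341 in)
Ia = 0.2·(700/299) = 140/299 in ≈ 0.468 in
P − Ia = 9.090 − 0.468 = 257791/29900 ≈ 8.622 in (> 0, runoff occurs)
Runoff Q = (P−Ia)²/(P−Ia+S) = (8.622)²/(8.622+2.341) = 66456199681/9800950900 ≈ 6.781 in

Q = 66456199681/9800950900 in ≈ 6.781 in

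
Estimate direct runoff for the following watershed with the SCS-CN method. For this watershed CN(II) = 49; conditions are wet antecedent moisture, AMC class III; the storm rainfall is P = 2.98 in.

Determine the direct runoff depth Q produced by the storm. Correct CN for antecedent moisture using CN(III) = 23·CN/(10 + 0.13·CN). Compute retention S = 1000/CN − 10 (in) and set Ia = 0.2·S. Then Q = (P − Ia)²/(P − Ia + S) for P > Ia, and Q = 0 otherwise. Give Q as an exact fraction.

CN(III) from CN(II)=49: (23·49)/(10 + 0.13·49) = 112700/1637 ≈ 68.845
Retention S: 1000/CN − 10 with CN=68.845 → S = 5100/1127 ≈ 4.525 in
Ia = 0.2S: 0.2·4.525 = 0.905 in (exactly 1020/1127)
Excess rainfall: 2.980 − 0.905 = 2.075 in; P > Ia so Q > 0
Q: (116923/56350)² ÷ (371923/56350) = 13670987929/20957861050 in (≈ 0.652 in)

Q = 13670987929/20957861050 in ≈ 0.652 in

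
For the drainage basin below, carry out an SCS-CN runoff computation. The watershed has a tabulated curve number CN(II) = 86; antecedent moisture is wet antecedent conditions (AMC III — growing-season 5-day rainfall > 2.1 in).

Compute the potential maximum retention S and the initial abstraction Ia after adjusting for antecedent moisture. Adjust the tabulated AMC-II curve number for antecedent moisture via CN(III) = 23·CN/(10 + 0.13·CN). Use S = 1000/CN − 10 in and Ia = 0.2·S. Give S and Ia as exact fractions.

Wet (AMC III): CN(III) = 23·86/(10 + 0.13·86) = 1978/(1059/50) = 98900/1059 ≈ 93.390
S = 1000/(98900/1059) − 10 = 700/989 in ≈ 0.708 in
Ia = 0.2S: 0.2·0.708 = 0.142 in (exactly 140/989)

S = 700/989 in ≈ 0.708 in; Ia = 140/989 in ≈ 0.142 in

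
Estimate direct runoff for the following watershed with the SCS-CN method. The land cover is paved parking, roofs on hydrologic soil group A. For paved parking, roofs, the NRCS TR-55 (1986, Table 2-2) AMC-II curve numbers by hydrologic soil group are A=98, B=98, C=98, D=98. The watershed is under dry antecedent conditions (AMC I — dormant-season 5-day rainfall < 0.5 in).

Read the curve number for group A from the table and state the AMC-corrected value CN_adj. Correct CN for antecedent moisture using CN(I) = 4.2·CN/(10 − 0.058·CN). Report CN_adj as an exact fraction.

NRCS table: paved parking, roofs, soil group A → CN(II) = 98
Adjust CN=98 to AMC I: 4.2·98/(10 − 0.058·98) → (2058/5) ÷ (1079/250) = 102900/1079 ≈ 95.366

CN_adj = 102900/1079 ≈ 95.366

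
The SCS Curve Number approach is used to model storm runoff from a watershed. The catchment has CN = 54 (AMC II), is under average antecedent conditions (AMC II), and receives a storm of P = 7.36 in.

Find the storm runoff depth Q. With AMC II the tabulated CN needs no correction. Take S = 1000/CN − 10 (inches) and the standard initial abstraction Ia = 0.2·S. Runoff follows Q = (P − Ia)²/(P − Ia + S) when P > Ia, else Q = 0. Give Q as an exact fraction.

Average conditions: CN = 54 (no AMC adjustment).
Retention S: 1000/CN − 10 with CN=54.000 → S = 230/27 ≈ 8.519 in
Ia = 0.2·(230/27) = 46/27 in ≈ 1.704 in
P − Ia = 7.360 − 1.704 = 3818/675 ≈ 5.656 in (> 0, runoff occurs)
Q = (3818/675)²/((3818/675) + 230/27) = (14577124/455625)/(9568/675) = 158447/70200 in ≈ 2.257 in

Q = 158447/70200 in ≈ 2.257 in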